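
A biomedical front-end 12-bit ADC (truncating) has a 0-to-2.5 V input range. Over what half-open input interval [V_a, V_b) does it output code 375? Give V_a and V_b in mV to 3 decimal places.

[228.882 mV, 229.492 mV)

LSB = 2.5/2^12 = 0.610 mV.
V_a = V_low + 375·LSB = 0.228882 V; V_b = V_low + 376·LSB = 0.229492 V.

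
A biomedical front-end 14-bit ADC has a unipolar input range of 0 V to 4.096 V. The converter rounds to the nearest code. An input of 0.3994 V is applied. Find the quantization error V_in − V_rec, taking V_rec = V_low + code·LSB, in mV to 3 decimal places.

LSB = 4.096/2^14 = 250.00 µV.
(V_in − V_low)/LSB = (0.3994 − 0)/0.00025 = 1597.6000 → code 1598 (round).
V_rec = 0 + 1598·0.00025 = 0.3995 V.
Difference: -0.0001 V → -0.100 mV.

-0.100 mV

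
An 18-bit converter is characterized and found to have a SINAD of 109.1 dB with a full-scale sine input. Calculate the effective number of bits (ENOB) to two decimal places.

ENOB = (SINAD − 1.76) / 6.02 = (109.1 − 1.76)/6.02 = 17.831.

17.83 bits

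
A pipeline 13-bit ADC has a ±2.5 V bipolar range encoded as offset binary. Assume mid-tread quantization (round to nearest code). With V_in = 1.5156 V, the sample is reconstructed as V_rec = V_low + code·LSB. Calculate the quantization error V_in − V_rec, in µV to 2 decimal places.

97.07 µV

Step size: 5 V ÷ 2^13 = 0.610 mV.
(1.5156 − (−2.5))/0.000610352 = 6579.1590; round gives code 6579.
Reconstructed: 1.5155029 V.
V_in − V_rec = 9.70703e-05 V = 97.07 µV.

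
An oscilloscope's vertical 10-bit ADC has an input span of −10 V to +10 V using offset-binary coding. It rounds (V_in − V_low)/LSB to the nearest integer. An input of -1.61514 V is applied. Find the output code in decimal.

With 1024 levels over 20 V, one step is 19.531 mV.
(V_in − V_low)/LSB = (-1.61514 − (−10)) / 0.0195312 = 429.305.
round(429.305) = 429.

code 429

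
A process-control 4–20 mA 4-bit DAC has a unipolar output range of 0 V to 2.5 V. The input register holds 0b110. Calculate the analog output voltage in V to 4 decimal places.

LSB = 2.5 V / 2^4 = 156.250 mV.
Code 0b110 = 6 decimal.
V_out = 0 + 6 × 0.15625 V = 0.9375 V.

0.9375 V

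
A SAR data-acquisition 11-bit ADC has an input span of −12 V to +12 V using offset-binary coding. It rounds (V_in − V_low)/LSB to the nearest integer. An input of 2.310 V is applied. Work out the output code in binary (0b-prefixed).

code 0b10011000101 (decimal 1221)

Full-scale span = 24 V; LSB = 24/2^11 = 11.719 mV.
(V_in − V_low)/LSB = (2.310 − (−12)) / 0.0117188 = 1221.120.
Round → code 1221.
In binary (0b-prefixed): 0b10011000101.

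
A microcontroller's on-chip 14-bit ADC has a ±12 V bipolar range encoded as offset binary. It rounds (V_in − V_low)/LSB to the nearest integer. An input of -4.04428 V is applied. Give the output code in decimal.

Full-scale span = 24 V; LSB = 24/2^14 = 1.465 mV.
(V_in − V_low)/LSB = (-4.04428 − (−12)) / 0.00146484 = 5431.105.
round(5431.105) = 5431.

code 5431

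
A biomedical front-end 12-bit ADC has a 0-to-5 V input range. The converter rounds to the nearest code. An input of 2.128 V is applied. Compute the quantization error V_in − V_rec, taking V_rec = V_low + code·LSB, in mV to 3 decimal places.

0.314 mV

LSB = 5/2^12 = 1.221 mV.
(V_in − V_low)/LSB = (2.128 − 0)/0.0012207 = 1743.2576 → code 1743 (round).
Code 1743 maps back to 0 + 1743×0.0012207 V = 2.1276855 V.
V_in − V_rec = 0.000314453 V = 0.314 mV.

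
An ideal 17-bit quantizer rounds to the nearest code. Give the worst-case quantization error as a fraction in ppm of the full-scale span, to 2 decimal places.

3.81 ppm

Rounding → worst-case error = ½ LSB = V_FS/2^18, so 1e+06/262144 = 3.8147 ppm of full scale.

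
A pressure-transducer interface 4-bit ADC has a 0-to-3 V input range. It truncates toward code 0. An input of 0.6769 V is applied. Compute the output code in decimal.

code 3

LSB = 3 V / 16 = 187.500 mV.
(0.6769 − 0) / 0.1875 = 3.610 LSBs.
⌊·⌋(3.610) = 3.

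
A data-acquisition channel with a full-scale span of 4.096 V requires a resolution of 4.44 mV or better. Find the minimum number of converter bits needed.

10 bits

Number of steps required ≥ 4.096 V / 4.44 mV = 922.52.
Need 2^N ≥ 922.52; 2^9 = 512, 2^10 = 1024.
Minimum N = 10.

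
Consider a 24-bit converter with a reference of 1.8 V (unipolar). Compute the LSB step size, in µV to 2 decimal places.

Full-scale span = 1.8 V.
LSB = 1.8 / 2^24 = 1.8 / 16777216 = 1.07288e-07 V = 0.11 µV.

0.11 µV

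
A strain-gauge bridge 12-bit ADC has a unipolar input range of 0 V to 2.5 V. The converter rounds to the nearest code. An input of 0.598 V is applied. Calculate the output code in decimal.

code 980

LSB = 2.5 V / 4096 = 0.610 mV.
Input sits at 979.763 steps above V_low.
round(979.763) = 980.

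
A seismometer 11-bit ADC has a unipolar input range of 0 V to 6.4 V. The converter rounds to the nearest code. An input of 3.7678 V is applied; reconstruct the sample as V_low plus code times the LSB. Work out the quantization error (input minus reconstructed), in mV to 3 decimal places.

-0.950 mV

LSB = 6.4/2^11 = 3.125 mV.
(V_in − V_low)/LSB = (3.7678 − 0)/0.003125 = 1205.6960 → code 1206 (round).
V_rec = 0 + 1206·0.003125 = 3.76875 V.
V_in − V_rec = -0.00095 V = -0.950 mV.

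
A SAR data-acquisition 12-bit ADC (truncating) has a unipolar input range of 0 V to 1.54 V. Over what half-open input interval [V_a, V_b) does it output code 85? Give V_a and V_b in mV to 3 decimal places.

[31.958 mV, 32.334 mV)

LSB = 1.54/2^12 = 375.98 µV.
V_a = V_low + 85·LSB = 0.031958 V; V_b = V_low + 86·LSB = 0.032334 V.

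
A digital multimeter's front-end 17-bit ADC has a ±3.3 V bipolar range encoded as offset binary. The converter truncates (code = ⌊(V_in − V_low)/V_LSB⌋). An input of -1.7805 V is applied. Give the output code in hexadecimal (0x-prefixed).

With 131072 levels over 6.6 V, one step is 50.35 µV.
(V_in − V_low)/LSB = (-1.7805 − (−3.3)) / 5.0354e-05 = 30176.349.
⌊·⌋(30176.349) = 30176.
In hexadecimal (0x-prefixed): 0x75E0.

code 0x75E0 (decimal 30176)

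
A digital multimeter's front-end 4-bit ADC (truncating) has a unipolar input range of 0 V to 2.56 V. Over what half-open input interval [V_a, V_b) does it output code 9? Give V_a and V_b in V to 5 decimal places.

LSB = 2.56/2^4 = 160.000 mV.
V_a = V_low + 9·LSB = 1.44 V; V_b = V_low + 10·LSB = 1.6 V.

[1.44000 V, 1.60000 V)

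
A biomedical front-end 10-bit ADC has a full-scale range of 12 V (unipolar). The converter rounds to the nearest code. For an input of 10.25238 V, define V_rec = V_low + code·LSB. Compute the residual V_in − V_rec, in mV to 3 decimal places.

-1.526 mV

One LSB is 12 V / 1024 = 11.719 mV.
Scaled input = 874.8698 LSBs, so code = 875.
V_rec = 0 + 875·0.0117188 = 10.253906 V.
Error = 10.25238 − 10.253906 = -0.00152625 V = -1.526 mV.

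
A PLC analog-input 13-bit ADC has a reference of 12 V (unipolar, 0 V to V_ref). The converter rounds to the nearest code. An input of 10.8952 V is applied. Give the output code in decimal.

code 7438

Full-scale span = 12 V; LSB = 12/2^13 = 1.465 mV.
(10.8952 − 0) / 0.00146484 = 7437.790 LSBs.
Round → code 7438.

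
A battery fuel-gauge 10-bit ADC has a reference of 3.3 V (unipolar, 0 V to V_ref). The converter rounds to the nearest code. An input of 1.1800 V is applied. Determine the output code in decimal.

LSB = 3.3 V / 1024 = 3.223 mV.
(V_in − V_low)/LSB = (1.1800 − 0) / 0.00322266 = 366.158.
Round → code 366.

code 366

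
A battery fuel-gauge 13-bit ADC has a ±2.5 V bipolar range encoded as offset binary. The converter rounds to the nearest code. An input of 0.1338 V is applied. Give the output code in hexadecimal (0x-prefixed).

With 8192 levels over 5 V, one step is 0.610 mV.
(V_in − V_low)/LSB = (0.1338 − (−2.5)) / 0.000610352 = 4315.218.
Round → code 4315.
In hexadecimal (0x-prefixed): 0x10DB.

code 0x10DB (decimal 4315)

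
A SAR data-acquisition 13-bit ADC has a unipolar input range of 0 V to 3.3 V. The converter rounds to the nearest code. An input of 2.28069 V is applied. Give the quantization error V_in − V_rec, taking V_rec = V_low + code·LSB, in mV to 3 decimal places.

LSB = 3.3/2^13 = 402.83 µV.
(2.28069 − 0)/0.000402832 = 5661.6401; round gives code 5662.
Reconstructed: 2.280835 V.
V_in − V_rec = -0.000144961 V = -0.145 mV.

-0.145 mV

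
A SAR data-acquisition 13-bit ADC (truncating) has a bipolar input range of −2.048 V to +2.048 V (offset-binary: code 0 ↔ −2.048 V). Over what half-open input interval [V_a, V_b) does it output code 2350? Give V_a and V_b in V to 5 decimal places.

[-0.87300 V, -0.87250 V)

LSB = 4.096/2^13 = 0.500 mV.
V_a = V_low + 2350·LSB = -0.873 V; V_b = V_low + 2351·LSB = -0.8725 V.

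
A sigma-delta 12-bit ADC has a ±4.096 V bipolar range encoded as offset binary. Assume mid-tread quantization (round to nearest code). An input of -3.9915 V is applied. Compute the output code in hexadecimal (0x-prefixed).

LSB = 8.192 V / 4096 = 2.000 mV.
Input sits at 52.250 steps above V_low.
Round → code 52.
In hexadecimal (0x-prefixed): 0x34.

code 0x34 (decimal 52)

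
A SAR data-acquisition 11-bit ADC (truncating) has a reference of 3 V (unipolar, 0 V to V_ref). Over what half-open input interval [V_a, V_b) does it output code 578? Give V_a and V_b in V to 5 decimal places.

LSB = 3/2^11 = 1.465 mV.
V_a = V_low + 578·LSB = 0.84668 V; V_b = V_low + 579·LSB = 0.848145 V.

[0.84668 V, 0.84814 V)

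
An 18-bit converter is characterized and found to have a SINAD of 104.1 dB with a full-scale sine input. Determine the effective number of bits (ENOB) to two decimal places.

17.00 bits

ENOB = (SINAD − 1.76) / 6.02 = (104.1 − 1.76)/6.02 = 17.000.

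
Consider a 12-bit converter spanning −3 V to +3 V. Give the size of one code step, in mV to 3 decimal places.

1.465 mV

Full-scale span = 6 V.
LSB = 6 / 2^12 = 6 / 4096 = 0.00146484 V = 1.465 mV.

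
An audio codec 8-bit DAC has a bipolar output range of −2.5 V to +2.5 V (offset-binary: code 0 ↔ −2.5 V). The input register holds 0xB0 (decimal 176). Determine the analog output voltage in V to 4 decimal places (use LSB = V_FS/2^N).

LSB = 5 V / 2^8 = 19.531 mV.
Code 0xB0 = 176 decimal.
V_out = (−2.5) + 176 × 0.0195312 V = 0.9375 V.

0.9375 V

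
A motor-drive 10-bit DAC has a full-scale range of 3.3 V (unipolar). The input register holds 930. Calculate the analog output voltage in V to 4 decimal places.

2.9971 V

LSB = 3.3 V / 2^10 = 3.223 mV.
V_out = 0 + 930 × 0.00322266 V = 2.99707 V.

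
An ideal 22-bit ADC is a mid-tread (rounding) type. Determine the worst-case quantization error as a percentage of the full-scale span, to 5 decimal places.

0.00001 %

Rounding → worst-case error = ½ LSB = V_FS/2^23, so 100/8388608 = 1.19209e-05 % of full scale.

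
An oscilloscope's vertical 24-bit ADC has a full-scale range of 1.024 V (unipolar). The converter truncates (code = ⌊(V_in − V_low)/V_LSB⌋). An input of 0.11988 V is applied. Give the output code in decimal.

code 1964113

With 16777216 levels over 1.024 V, one step is 0.06 µV.
(0.11988 − 0) / 6.10352e-08 = 1964113.920 LSBs.
So the output code is 1964113.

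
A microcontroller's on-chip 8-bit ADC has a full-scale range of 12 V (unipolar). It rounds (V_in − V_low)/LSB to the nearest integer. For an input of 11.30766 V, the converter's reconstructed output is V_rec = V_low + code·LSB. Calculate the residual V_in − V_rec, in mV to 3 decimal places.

10.785 mV

Step size: 12 V ÷ 2^8 = 46.875 mV.
Scaled input = 241.2301 LSBs, so code = 241.
Reconstructed: 11.296875 V.
Difference: 0.010785 V → 10.785 mV.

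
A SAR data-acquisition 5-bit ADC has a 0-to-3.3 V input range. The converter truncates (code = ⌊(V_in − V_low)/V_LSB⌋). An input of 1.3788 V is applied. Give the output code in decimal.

LSB = 3.3 V / 32 = 103.125 mV.
(V_in − V_low)/LSB = (1.3788 − 0) / 0.103125 = 13.370.
⌊·⌋(13.370) = 13.

code 13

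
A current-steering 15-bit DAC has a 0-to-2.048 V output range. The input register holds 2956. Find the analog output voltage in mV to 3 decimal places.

LSB = 2.048 V / 2^15 = 62.50 µV.
V_out = 0 + 2956 × 6.25e-05 V = 0.18475 V.
= 184.750 mV.

184.750 mV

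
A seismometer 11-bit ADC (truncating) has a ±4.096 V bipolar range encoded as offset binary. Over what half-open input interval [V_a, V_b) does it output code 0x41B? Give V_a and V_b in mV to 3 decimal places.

[108.000 mV, 112.000 mV)

LSB = 8.192/2^11 = 4.000 mV.
Code 0x41B = 1051 decimal.
V_a = V_low + 1051·LSB = 0.108 V; V_b = V_low + 1052·LSB = 0.112 V.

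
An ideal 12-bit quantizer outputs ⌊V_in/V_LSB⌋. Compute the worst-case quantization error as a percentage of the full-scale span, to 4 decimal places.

0.0244 %

Truncating → worst-case error = 1 LSB = V_FS/2^12, so 100/4096 = 0.0244141 % of full scale.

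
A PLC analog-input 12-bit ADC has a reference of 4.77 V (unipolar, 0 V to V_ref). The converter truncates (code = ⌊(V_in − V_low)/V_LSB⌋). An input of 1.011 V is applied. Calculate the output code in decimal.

code 868

With 4096 levels over 4.77 V, one step is 1.165 mV.
(V_in − V_low)/LSB = (1.011 − 0) / 0.00116455 = 868.146.
⌊·⌋(868.146) = 868.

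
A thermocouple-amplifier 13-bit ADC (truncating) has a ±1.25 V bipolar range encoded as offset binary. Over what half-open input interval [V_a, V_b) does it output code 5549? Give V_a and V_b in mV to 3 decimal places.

[443.420 mV, 443.726 mV)

LSB = 2.5/2^13 = 305.18 µV.
V_a = V_low + 5549·LSB = 0.44342 V; V_b = V_low + 5550·LSB = 0.443726 V.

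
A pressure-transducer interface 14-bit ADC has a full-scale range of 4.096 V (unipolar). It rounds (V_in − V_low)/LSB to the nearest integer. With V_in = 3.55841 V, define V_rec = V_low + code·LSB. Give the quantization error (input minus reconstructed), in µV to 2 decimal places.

-90.00 µV

LSB = 4.096/2^14 = 250.00 µV.
Scaled input = 14233.6400 LSBs, so code = 14234.
Reconstructed: 3.5585 V.
Error = 3.55841 − 3.5585 = -9e-05 V = -90.00 µV.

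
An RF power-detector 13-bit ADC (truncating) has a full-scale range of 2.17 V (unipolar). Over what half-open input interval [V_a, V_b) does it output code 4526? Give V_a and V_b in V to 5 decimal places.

[1.19890 V, 1.19917 V)

LSB = 2.17/2^13 = 264.89 µV.
V_a = V_low + 4526·LSB = 1.1989 V; V_b = V_low + 4527·LSB = 1.19917 V.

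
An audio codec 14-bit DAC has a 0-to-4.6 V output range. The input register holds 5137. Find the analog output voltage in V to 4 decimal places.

LSB = 4.6 V / 2^14 = 280.76 µV.
V_out = 0 + 5137 × 0.000280762 V = 1.44227 V.

1.4423 V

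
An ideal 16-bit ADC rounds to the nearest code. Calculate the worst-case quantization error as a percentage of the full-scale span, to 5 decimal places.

Rounding → worst-case error = ½ LSB = V_FS/2^17, so 100/131072 = 0.000762939 % of full scale.

0.00076 %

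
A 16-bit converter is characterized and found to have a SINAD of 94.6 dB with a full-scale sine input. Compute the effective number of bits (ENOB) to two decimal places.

ENOB = (SINAD − 1.76) / 6.02 = (94.6 − 1.76)/6.02 = 15.422.

15.42 bits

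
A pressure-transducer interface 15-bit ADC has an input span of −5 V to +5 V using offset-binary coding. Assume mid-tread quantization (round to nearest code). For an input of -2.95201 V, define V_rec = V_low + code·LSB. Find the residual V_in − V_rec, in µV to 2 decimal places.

-44.67 µV

One LSB is 10 V / 32768 = 305.18 µV.
Scaled input = 6710.8536 LSBs, so code = 6711.
V_rec = (−5) + 6711·0.000305176 = -2.9519653 V.
Error = -2.95201 − (−2.9519653) = -4.4668e-05 V = -44.67 µV.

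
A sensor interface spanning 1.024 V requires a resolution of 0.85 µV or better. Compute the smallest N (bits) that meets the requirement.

Number of steps required ≥ 1.024 V / 0.85 µV = 1204705.88.
Need 2^N ≥ 1204705.88; 2^20 = 1048576, 2^21 = 2097152.
Minimum N = 21.

21 bits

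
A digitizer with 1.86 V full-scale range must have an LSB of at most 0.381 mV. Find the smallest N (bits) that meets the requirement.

13 bits

Number of steps required ≥ 1.86 V / 0.381 mV = 4881.89.
Need 2^N ≥ 4881.89; 2^12 = 4096, 2^13 = 8192.
Minimum N = 13.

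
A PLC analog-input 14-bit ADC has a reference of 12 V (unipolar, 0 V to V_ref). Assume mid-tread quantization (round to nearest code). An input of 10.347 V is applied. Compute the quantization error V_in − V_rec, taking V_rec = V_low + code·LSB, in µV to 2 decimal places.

76.17 µV

Step size: 12 V ÷ 2^14 = 0.732 mV.
Scaled input = 14127.1040 LSBs, so code = 14127.
V_rec = 0 + 14127·0.000732422 = 10.346924 V.
V_in − V_rec = 7.61719e-05 V = 76.17 µV.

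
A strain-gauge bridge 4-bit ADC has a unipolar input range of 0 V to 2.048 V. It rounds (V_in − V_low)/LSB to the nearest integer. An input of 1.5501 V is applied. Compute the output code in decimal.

With 16 levels over 2.048 V, one step is 128.000 mV.
(V_in − V_low)/LSB = (1.5501 − 0) / 0.128 = 12.110.
So the output code is 12.

code 12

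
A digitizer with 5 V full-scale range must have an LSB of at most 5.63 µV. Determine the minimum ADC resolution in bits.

20 bits

Number of steps required ≥ 5 V / 5.63 µV = 888099.47.
Need 2^N ≥ 888099.47; 2^19 = 524288, 2^20 = 1048576.
Minimum N = 20.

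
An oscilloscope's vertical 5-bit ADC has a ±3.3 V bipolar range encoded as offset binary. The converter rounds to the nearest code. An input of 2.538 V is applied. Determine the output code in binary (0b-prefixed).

code 0b11100 (decimal 28)

Full-scale span = 6.6 V; LSB = 6.6/2^5 = 206.250 mV.
Input sits at 28.305 steps above V_low.
round(28.305) = 28.
In binary (0b-prefixed): 0b11100.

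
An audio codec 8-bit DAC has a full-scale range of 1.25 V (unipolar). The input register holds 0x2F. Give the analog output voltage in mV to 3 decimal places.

229.492 mV

LSB = 1.25 V / 2^8 = 4.883 mV.
Code 0x2F = 47 decimal.
V_out = 0 + 47 × 0.00488281 V = 0.229492 V.
= 229.492 mV.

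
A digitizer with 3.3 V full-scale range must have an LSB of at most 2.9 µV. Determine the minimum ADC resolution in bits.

Number of steps required ≥ 3.3 V / 2.9 µV = 1137931.03.
Need 2^N ≥ 1137931.03; 2^20 = 1048576, 2^21 = 2097152.
Minimum N = 21.

21 bits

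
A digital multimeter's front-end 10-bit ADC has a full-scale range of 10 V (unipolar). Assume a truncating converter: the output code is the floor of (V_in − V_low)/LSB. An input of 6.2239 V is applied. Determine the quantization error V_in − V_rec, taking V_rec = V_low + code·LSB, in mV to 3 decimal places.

3.197 mV

One LSB is 10 V / 1024 = 9.766 mV.
(6.2239 − 0)/0.00976562 = 637.3274; ⌊·⌋ gives code 637.
Code 637 maps back to 0 + 637×0.00976562 V = 6.2207031 V.
V_in − V_rec = 0.00319688 V = 3.197 mV.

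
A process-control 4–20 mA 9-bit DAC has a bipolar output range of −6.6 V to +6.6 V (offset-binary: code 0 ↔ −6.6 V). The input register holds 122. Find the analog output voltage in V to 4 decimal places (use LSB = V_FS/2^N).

LSB = 13.2 V / 2^9 = 25.781 mV.
V_out = (−6.6) + 122 × 0.0257812 V = -3.45469 V.

-3.4547 V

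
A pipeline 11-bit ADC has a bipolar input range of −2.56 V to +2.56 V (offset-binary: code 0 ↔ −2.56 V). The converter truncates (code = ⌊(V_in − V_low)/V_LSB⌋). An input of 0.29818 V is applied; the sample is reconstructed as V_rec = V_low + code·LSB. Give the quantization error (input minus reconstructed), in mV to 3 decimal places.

LSB = 5.12/2^11 = 2.500 mV.
Scaled input = 1143.2720 LSBs, so code = 1143.
V_rec = (−2.56) + 1143·0.0025 = 0.2975 V.
Error = 0.29818 − 0.2975 = 0.00068 V = 0.680 mV.

0.680 mV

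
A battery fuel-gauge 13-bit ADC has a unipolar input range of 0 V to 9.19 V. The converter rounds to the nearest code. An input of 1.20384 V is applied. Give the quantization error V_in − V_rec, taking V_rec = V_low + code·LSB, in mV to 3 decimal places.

LSB = 9.19/2^13 = 1.122 mV.
Scaled input = 1073.1074 LSBs, so code = 1073.
Reconstructed: 1.2037195 V.
V_in − V_rec = 0.000120518 V = 0.121 mV.

0.121 mV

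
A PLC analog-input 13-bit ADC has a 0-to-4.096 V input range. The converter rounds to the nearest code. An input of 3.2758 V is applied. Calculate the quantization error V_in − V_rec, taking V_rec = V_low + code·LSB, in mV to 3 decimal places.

Step size: 4.096 V ÷ 2^13 = 0.500 mV.
(V_in − V_low)/LSB = (3.2758 − 0)/0.0005 = 6551.6000 → code 6552 (round).
Reconstructed: 3.276 V.
Error = 3.2758 − 3.276 = -0.0002 V = -0.200 mV.

-0.200 mV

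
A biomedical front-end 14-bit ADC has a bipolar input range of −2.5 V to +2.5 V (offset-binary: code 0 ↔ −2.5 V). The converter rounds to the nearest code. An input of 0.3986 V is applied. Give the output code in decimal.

Full-scale span = 5 V; LSB = 5/2^14 = 305.18 µV.
(V_in − V_low)/LSB = (0.3986 − (−2.5)) / 0.000305176 = 9498.132.
So the output code is 9498.

code 9498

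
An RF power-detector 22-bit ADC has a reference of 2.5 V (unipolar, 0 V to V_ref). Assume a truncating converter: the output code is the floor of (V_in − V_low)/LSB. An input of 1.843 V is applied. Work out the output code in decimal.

code 3092040

LSB = 2.5 V / 4194304 = 0.60 µV.
(V_in − V_low)/LSB = (1.843 − 0) / 5.96046e-07 = 3092040.909.
So the output code is 3092040.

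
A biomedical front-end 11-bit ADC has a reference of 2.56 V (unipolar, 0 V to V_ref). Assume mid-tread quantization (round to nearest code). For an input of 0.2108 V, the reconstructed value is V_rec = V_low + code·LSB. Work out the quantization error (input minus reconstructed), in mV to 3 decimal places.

LSB = 2.56/2^11 = 1.250 mV.
Scaled input = 168.6400 LSBs, so code = 169.
Reconstructed: 0.21125 V.
Difference: -0.00045 V → -0.450 mV.

-0.450 mV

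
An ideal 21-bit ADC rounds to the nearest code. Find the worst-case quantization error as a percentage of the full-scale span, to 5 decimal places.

Rounding → worst-case error = ½ LSB = V_FS/2^22, so 100/4194304 = 2.38419e-05 % of full scale.

0.00002 %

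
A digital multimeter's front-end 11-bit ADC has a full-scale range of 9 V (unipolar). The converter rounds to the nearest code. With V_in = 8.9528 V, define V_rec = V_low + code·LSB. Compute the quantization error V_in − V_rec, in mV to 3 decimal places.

1.140 mV

LSB = 9/2^11 = 4.395 mV.
(V_in − V_low)/LSB = (8.9528 − 0)/0.00439453 = 2037.2594 → code 2037 (round).
V_rec = 0 + 2037·0.00439453 = 8.9516602 V.
V_in − V_rec = 0.00113984 V = 1.140 mV.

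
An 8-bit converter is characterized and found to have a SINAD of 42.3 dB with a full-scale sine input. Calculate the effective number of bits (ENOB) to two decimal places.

ENOB = (SINAD − 1.76) / 6.02 = (42.3 − 1.76)/6.02 = 6.734.

6.73 bits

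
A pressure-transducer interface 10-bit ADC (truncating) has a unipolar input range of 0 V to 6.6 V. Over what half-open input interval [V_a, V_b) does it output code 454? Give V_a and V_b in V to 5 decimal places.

[2.92617 V, 2.93262 V)

LSB = 6.6/2^10 = 6.445 mV.
V_a = V_low + 454·LSB = 2.92617 V; V_b = V_low + 455·LSB = 2.93262 V.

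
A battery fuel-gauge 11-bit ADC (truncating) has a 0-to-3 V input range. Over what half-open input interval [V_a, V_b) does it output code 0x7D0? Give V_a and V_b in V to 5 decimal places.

LSB = 3/2^11 = 1.465 mV.
Code 0x7D0 = 2000 decimal.
V_a = V_low + 2000·LSB = 2.92969 V; V_b = V_low + 2001·LSB = 2.93115 V.

[2.92969 V, 2.93115 V)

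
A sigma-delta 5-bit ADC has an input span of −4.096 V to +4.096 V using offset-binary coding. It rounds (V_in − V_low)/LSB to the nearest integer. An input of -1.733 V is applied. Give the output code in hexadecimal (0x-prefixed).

Full-scale span = 8.192 V; LSB = 8.192/2^5 = 256.000 mV.
Input sits at 9.230 steps above V_low.
So the output code is 9.
In hexadecimal (0x-prefixed): 0x9.

code 0x9 (decimal 9)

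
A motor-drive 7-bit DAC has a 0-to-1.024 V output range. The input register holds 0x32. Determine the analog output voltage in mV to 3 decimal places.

400.000 mV

LSB = 1.024 V / 2^7 = 8.000 mV.
Code 0x32 = 50 decimal.
V_out = 0 + 50 × 0.008 V = 0.4 V.
= 400.000 mV.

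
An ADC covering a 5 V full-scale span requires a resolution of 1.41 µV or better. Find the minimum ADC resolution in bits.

Number of steps required ≥ 5 V / 1.41 µV = 3546099.29.
Need 2^N ≥ 3546099.29; 2^21 = 2097152, 2^22 = 4194304.
Minimum N = 22.

22 bits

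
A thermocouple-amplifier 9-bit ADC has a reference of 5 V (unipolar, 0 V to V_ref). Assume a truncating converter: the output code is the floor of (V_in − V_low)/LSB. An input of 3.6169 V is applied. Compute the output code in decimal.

Full-scale span = 5 V; LSB = 5/2^9 = 9.766 mV.
Input sits at 370.371 steps above V_low.
So the output code is 370.

code 370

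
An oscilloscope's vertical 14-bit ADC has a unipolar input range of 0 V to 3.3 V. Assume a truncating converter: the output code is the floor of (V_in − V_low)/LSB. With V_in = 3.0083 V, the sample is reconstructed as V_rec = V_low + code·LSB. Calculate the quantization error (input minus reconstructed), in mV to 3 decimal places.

0.152 mV

One LSB is 3.3 V / 16384 = 201.42 µV.
(V_in − V_low)/LSB = (3.0083 − 0)/0.000201416 = 14935.7537 → code 14935 (floor).
Reconstructed: 3.0081482 V.
V_in − V_rec = 0.000151807 V = 0.152 mV.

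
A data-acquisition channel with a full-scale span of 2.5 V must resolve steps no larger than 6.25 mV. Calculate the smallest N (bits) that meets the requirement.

Number of steps required ≥ 2.5 V / 6.25 mV = 400.00.
Need 2^N ≥ 400.00; 2^8 = 256, 2^9 = 512.
Minimum N = 9.

9 bits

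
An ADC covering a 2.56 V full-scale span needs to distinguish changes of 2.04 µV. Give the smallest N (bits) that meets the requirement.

Number of steps required ≥ 2.56 V / 2.04 µV = 1254901.96.
Need 2^N ≥ 1254901.96; 2^20 = 1048576, 2^21 = 2097152.
Minimum N = 21.

21 bits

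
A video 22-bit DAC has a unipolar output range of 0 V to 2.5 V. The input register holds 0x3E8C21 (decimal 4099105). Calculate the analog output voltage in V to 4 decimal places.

2.4433 V

LSB = 2.5 V / 2^22 = 0.60 µV.
Code 0x3E8C21 = 4099105 decimal.
V_out = 0 + 4099105 × 5.96046e-07 V = 2.44326 V.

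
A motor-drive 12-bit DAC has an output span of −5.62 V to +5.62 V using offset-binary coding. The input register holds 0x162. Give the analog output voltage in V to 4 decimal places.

LSB = 11.24 V / 2^12 = 2.744 mV.
Code 0x162 = 354 decimal.
V_out = (−5.62) + 354 × 0.00274414 V = -4.64857 V.

-4.6486 V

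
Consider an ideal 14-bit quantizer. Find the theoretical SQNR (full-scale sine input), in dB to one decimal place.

86.0 dB

SNR ≈ 6.02·N + 1.76 dB = 6.02·14 + 1.76 = 86.04 dB.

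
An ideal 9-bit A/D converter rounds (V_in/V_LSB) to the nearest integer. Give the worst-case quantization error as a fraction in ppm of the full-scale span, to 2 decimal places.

Rounding → worst-case error = ½ LSB = V_FS/2^10, so 1e+06/1024 = 976.562 ppm of full scale.

976.56 ppm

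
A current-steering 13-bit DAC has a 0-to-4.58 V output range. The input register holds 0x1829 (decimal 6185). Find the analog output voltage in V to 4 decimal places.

3.4579 V

LSB = 4.58 V / 2^13 = 0.559 mV.
Code 0x1829 = 6185 decimal.
V_out = 0 + 6185 × 0.000559082 V = 3.45792 V.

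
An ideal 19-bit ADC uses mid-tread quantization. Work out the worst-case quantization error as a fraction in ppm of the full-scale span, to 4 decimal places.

0.9537 ppm

Rounding → worst-case error = ½ LSB = V_FS/2^20, so 1e+06/1048576 = 0.953674 ppm of full scale.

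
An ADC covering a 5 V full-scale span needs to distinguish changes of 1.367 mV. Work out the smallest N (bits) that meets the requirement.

Number of steps required ≥ 5 V / 1.367 mV = 3657.64.
Need 2^N ≥ 3657.64; 2^11 = 2048, 2^12 = 4096.
Minimum N = 12.

12 bits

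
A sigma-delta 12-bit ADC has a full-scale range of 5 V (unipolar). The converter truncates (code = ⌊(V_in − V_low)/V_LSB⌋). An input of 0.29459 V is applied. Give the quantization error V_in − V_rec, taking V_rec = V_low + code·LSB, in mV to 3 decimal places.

0.401 mV

Step size: 5 V ÷ 2^12 = 1.221 mV.
(0.29459 − 0)/0.0012207 = 241.3281; ⌊·⌋ gives code 241.
Code 241 maps back to 0 + 241×0.0012207 V = 0.29418945 V.
Error = 0.29459 − 0.29418945 = 0.000400547 V = 0.401 mV.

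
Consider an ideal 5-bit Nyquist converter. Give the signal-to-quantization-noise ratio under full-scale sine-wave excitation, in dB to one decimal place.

SNR ≈ 6.02·N + 1.76 dB = 6.02·5 + 1.76 = 31.86 dB.

31.9 dB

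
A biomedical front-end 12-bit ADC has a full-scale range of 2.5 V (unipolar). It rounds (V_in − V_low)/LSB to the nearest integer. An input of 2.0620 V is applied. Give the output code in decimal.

With 4096 levels over 2.5 V, one step is 0.610 mV.
(V_in − V_low)/LSB = (2.0620 − 0) / 0.000610352 = 3378.381.
Round → code 3378.

code 3378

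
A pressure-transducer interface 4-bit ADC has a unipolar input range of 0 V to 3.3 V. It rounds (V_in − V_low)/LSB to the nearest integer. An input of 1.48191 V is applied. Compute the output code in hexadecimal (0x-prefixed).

code 0x7 (decimal 7)

Full-scale span = 3.3 V; LSB = 3.3/2^4 = 206.250 mV.
(V_in − V_low)/LSB = (1.48191 − 0) / 0.20625 = 7.185.
round(7.185) = 7.
In hexadecimal (0x-prefixed): 0x7.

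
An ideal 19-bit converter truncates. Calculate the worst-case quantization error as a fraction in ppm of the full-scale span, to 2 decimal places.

Truncating → worst-case error = 1 LSB = V_FS/2^19, so 1e+06/524288 = 1.90735 ppm of full scale.

1.91 ppm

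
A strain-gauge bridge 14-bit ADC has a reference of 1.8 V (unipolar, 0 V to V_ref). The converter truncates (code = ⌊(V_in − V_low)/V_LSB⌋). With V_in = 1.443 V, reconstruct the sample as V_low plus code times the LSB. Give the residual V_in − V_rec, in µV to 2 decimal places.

55.66 µV

Step size: 1.8 V ÷ 2^14 = 109.86 µV.
Scaled input = 13134.5067 LSBs, so code = 13134.
Code 13134 maps back to 0 + 13134×0.000109863 V = 1.4429443 V.
V_in − V_rec = 5.56641e-05 V = 55.66 µV.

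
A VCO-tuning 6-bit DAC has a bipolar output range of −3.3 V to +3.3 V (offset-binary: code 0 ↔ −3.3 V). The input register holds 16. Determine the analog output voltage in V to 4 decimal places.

LSB = 6.6 V / 2^6 = 103.125 mV.
V_out = (−3.3) + 16 × 0.103125 V = -1.65 V.

-1.6500 V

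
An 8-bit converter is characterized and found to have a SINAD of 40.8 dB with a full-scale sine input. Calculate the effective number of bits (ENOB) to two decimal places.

6.49 bits

ENOB = (SINAD − 1.76) / 6.02 = (40.8 − 1.76)/6.02 = 6.485.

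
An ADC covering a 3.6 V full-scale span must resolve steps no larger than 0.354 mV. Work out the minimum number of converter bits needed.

14 bits

Number of steps required ≥ 3.6 V / 0.354 mV = 10169.49.
Need 2^N ≥ 10169.49; 2^13 = 8192, 2^14 = 16384.
Minimum N = 14.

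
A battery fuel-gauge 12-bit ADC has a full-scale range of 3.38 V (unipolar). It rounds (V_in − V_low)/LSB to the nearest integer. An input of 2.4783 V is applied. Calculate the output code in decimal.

Full-scale span = 3.38 V; LSB = 3.38/2^12 = 0.825 mV.
Input sits at 3003.289 steps above V_low.
Round → code 3003.

code 3003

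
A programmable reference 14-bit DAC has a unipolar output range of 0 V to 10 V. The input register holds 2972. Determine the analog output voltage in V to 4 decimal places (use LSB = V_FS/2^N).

1.8140 V

LSB = 10 V / 2^14 = 0.610 mV.
V_out = 0 + 2972 × 0.000610352 V = 1.81396 V.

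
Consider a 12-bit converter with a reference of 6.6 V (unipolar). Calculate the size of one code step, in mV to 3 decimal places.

1.611 mV

Full-scale span = 6.6 V.
LSB = 6.6 / 2^12 = 6.6 / 4096 = 0.00161133 V = 1.611 mV.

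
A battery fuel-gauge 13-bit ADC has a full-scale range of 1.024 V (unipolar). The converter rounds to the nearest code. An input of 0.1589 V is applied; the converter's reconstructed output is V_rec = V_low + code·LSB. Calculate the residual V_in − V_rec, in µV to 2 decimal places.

LSB = 1.024/2^13 = 125.00 µV.
(V_in − V_low)/LSB = (0.1589 − 0)/0.000125 = 1271.2000 → code 1271 (round).
Reconstructed: 0.158875 V.
V_in − V_rec = 2.5e-05 V = 25.00 µV.

25.00 µV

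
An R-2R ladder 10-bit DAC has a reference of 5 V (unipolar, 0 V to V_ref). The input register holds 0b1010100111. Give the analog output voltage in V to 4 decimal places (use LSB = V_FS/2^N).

LSB = 5 V / 2^10 = 4.883 mV.
Code 0b1010100111 = 679 decimal.
V_out = 0 + 679 × 0.00488281 V = 3.31543 V.

3.3154 V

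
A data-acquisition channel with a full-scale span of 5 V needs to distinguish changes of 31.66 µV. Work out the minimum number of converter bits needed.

Number of steps required ≥ 5 V / 31.66 µV = 157927.98.
Need 2^N ≥ 157927.98; 2^17 = 131072, 2^18 = 262144.
Minimum N = 18.

18 bits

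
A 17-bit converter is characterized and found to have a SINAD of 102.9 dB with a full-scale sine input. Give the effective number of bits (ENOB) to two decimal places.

16.80 bits

ENOB = (SINAD − 1.76) / 6.02 = (102.9 − 1.76)/6.02 = 16.801.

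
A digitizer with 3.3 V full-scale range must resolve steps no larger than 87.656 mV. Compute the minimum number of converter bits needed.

6 bits

Number of steps required ≥ 3.3 V / 87.656 mV = 37.65.
Need 2^N ≥ 37.65; 2^5 = 32, 2^6 = 64.
Minimum N = 6.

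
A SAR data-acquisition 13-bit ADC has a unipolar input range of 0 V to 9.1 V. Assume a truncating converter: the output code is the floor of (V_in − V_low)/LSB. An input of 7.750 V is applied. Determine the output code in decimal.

code 6976

With 8192 levels over 9.1 V, one step is 1.111 mV.
(7.750 − 0) / 0.00111084 = 6976.703 LSBs.
Floor → code 6976.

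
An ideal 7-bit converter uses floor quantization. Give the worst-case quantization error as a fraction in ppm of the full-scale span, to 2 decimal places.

Truncating → worst-case error = 1 LSB = V_FS/2^7, so 1e+06/128 = 7812.5 ppm of full scale.

7812.50 ppm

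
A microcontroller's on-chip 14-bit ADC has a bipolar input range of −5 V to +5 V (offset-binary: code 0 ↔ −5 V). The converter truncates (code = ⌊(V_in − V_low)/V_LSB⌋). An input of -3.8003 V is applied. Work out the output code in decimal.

code 1965

With 16384 levels over 10 V, one step is 0.610 mV.
(-3.8003 − (−5)) / 0.000610352 = 1965.588 LSBs.
So the output code is 1965.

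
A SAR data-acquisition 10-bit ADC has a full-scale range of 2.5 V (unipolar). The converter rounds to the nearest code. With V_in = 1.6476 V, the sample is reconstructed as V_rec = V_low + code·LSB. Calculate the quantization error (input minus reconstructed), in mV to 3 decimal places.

Step size: 2.5 V ÷ 2^10 = 2.441 mV.
(1.6476 − 0)/0.00244141 = 674.8570; round gives code 675.
Reconstructed: 1.6479492 V.
Error = 1.6476 − 1.6479492 = -0.000349219 V = -0.349 mV.

-0.349 mV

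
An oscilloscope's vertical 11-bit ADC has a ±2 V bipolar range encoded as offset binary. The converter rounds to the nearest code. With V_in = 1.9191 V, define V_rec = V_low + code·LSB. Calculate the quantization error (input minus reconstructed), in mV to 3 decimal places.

One LSB is 4 V / 2048 = 1.953 mV.
Scaled input = 2006.5792 LSBs, so code = 2007.
Reconstructed: 1.9199219 V.
Error = 1.9191 − 1.9199219 = -0.000821875 V = -0.822 mV.

-0.822 mV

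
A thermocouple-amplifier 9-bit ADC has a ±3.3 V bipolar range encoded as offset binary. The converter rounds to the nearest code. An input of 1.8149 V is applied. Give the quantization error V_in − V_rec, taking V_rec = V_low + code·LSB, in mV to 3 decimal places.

-2.678 mV

Step size: 6.6 V ÷ 2^9 = 12.891 mV.
(V_in − V_low)/LSB = (1.8149 − (−3.3))/0.0128906 = 396.7922 → code 397 (round).
Reconstructed: 1.8175781 V.
V_in − V_rec = -0.00267812 V = -2.678 mV.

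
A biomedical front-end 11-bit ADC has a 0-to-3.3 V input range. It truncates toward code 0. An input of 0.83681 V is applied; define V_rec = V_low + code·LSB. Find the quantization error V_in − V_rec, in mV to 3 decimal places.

LSB = 3.3/2^11 = 1.611 mV.
Scaled input = 519.3294 LSBs, so code = 519.
Reconstructed: 0.8362793 V.
V_in − V_rec = 0.000530703 V = 0.531 mV.

0.531 mV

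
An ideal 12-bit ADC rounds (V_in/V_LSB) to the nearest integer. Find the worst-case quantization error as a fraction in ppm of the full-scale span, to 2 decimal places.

122.07 ppm

Rounding → worst-case error = ½ LSB = V_FS/2^13, so 1e+06/8192 = 122.07 ppm of full scale.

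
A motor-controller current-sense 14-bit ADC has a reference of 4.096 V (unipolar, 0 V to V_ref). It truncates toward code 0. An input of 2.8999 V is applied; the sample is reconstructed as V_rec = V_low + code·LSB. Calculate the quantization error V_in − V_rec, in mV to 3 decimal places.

One LSB is 4.096 V / 16384 = 250.00 µV.
(V_in − V_low)/LSB = (2.8999 − 0)/0.00025 = 11599.6000 → code 11599 (floor).
V_rec = 0 + 11599·0.00025 = 2.89975 V.
Difference: 0.00015 V → 0.150 mV.

0.150 mV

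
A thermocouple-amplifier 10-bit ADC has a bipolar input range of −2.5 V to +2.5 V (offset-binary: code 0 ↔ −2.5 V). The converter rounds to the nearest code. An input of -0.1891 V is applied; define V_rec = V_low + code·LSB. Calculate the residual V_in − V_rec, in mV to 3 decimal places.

1.330 mV

LSB = 5/2^10 = 4.883 mV.
Scaled input = 473.2723 LSBs, so code = 473.
Reconstructed: -0.19042969 V.
Error = -0.1891 − (−0.19042969) = 0.00132969 V = 1.330 mV.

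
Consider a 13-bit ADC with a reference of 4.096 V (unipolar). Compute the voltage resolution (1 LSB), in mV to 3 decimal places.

0.500 mV

Full-scale span = 4.096 V.
LSB = 4.096 / 2^13 = 4.096 / 8192 = 0.0005 V = 0.500 mV.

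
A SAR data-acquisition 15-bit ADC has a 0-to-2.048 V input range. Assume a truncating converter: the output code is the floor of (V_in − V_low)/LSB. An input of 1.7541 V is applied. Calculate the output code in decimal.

code 28065

Full-scale span = 2.048 V; LSB = 2.048/2^15 = 62.50 µV.
Input sits at 28065.600 steps above V_low.
⌊·⌋(28065.600) = 28065.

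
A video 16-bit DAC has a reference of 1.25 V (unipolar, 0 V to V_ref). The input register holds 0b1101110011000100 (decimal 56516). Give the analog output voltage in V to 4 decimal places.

LSB = 1.25 V / 2^16 = 19.07 µV.
Code 0b1101110011000100 = 56516 decimal.
V_out = 0 + 56516 × 1.90735e-05 V = 1.07796 V.

1.0780 V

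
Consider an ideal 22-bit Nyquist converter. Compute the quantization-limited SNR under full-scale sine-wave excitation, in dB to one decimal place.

SNR ≈ 6.02·N + 1.76 dB = 6.02·22 + 1.76 = 134.20 dB.

134.2 dB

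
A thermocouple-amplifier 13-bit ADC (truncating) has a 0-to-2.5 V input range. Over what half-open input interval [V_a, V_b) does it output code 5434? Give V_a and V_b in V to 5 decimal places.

[1.65833 V, 1.65863 V)

LSB = 2.5/2^13 = 305.18 µV.
V_a = V_low + 5434·LSB = 1.65833 V; V_b = V_low + 5435·LSB = 1.65863 V.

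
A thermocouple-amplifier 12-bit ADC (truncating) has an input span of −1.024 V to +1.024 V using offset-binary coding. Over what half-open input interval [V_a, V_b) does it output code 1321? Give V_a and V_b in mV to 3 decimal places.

LSB = 2.048/2^12 = 0.500 mV.
V_a = V_low + 1321·LSB = -0.3635 V; V_b = V_low + 1322·LSB = -0.363 V.

[-363.500 mV, -363.000 mV)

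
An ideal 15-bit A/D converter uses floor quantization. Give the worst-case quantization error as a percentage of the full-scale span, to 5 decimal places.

Truncating → worst-case error = 1 LSB = V_FS/2^15, so 100/32768 = 0.00305176 % of full scale.

0.00305 %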